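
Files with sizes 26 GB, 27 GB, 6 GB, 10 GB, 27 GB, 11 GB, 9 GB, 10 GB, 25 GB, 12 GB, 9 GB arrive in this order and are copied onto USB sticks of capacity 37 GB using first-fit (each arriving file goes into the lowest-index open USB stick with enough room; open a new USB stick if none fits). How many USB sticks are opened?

5

  26 → USB stick 1 (new)  [load 26/37]
  27 → USB stick 2 (new)  [load 27/37]
  6 → USB stick 1  [load 32/37]
  10 → USB stick 2  [load 37/37]
  27 → USB stick 3 (new)  [load 27/37]
  11 → USB stick 4 (new)  [load 11/37]
  9 → USB stick 3  [load 36/37]
  10 → USB stick 4  [load 21/37]
  25 → USB stick 5 (new)  [load 25/37]
  12 → USB stick 4  [load 33/37]
  9 → USB stick 5  [load 34/37]
5 USB sticks opened.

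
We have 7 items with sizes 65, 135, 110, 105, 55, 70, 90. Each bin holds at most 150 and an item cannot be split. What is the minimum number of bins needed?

Total = 135 + 110 + 105 + 90 + 70 + 65 + 55 = 630.
Lower bound: ⌈630/150⌉ = 5 bins.
A packing using 5 bins:
  bin 1: 135 = 135
  bin 2: 110 = 110
  bin 3: 105 = 105
  bin 4: 90 + 55 = 145
  bin 5: 70 + 65 = 135
This matches the lower bound, so 5 is optimal.

5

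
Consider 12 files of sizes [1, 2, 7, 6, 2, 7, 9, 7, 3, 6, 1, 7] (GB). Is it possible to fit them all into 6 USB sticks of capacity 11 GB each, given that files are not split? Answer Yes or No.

Total = 58 GB; ⌈58/11⌉ = 6.
7 files each exceed half the capacity and cannot share a USB stick, forcing at least 7 USB sticks.
At least 7 USB sticks are required, but only 6 are allowed.

No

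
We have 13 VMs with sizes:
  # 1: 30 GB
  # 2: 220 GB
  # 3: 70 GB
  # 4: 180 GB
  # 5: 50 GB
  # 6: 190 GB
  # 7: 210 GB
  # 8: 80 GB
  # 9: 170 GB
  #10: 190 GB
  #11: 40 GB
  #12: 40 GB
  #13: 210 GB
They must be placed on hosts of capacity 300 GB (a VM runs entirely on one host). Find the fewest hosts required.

7

Total = 220 + 210 + 210 + 190 + 190 + 180 + 170 + 80 + 70 + 50 + 40 + 40 + 30 = 1680 GB.
Lower bound: ⌈1680/300⌉ = 6 hosts.
Also, 7 VMs each exceed 150 GB, and no two of those can share a host, so at least 7 hosts are needed.
A packing using 7 hosts:
  host 1: 220 + 80 = 300
  host 2: 210 + 70 = 280
  host 3: 210 + 50 + 40 = 300
  host 4: 190 + 40 + 30 = 260
  host 5: 190 = 190
  host 6: 180 = 180
  host 7: 170 = 170
This matches the lower bound, so 7 is optimal.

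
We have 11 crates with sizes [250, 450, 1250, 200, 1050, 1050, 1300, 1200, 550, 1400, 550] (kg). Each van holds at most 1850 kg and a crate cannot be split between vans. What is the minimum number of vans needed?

Total = 1400 + 1300 + 1250 + 1200 + 1050 + 1050 + 550 + 550 + 450 + 250 + 200 = 9250 kg.
Lower bound: ⌈9250/1850⌉ = 5 vans.
Also, 6 crates each exceed 925 kg, and no two of those can share a van, so at least 6 vans are needed.
A packing using 6 vans:
  van 1: 1400 + 450 = 1850
  van 2: 1300 + 550 = 1850
  van 3: 1250 + 550 = 1800
  van 4: 1200 + 250 + 200 = 1650
  van 5: 1050 = 1050
  van 6: 1050 = 1050
This matches the lower bound, so 6 is optimal.

6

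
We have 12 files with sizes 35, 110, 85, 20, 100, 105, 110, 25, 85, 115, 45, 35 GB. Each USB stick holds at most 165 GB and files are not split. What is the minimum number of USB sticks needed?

7

Total = 115 + 110 + 110 + 105 + 100 + 85 + 85 + 45 + 35 + 35 + 25 + 20 = 870 GB.
Lower bound: ⌈870/165⌉ = 6 USB sticks.
Also, 7 files each exceed 165/2 GB, and no two of those can share a USB stick, so at least 7 USB sticks are needed.
A packing using 7 USB sticks:
  USB stick 1: 115 + 45 = 160
  USB stick 2: 110 + 35 + 20 = 165
  USB stick 3: 110 + 35 = 145
  USB stick 4: 105 + 25 = 130
  USB stick 5: 100 = 100
  USB stick 6: 85 = 85
  USB stick 7: 85 = 85
This matches the lower bound, so 7 is optimal.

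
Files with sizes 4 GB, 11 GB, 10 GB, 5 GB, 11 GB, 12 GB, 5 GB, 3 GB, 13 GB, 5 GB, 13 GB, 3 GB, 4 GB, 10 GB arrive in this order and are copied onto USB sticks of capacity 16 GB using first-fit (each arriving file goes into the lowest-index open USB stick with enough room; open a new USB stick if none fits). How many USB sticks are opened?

8

  4 → USB stick 1 (new)  [load 4/16]
  11 → USB stick 1  [load 15/16]
  10 → USB stick 2 (new)  [load 10/16]
  5 → USB stick 2  [load 15/16]
  11 → USB stick 3 (new)  [load 11/16]
  12 → USB stick 4 (new)  [load 12/16]
  5 → USB stick 3  [load 16/16]
  3 → USB stick 4  [load 15/16]
  13 → USB stick 5 (new)  [load 13/16]
  5 → USB stick 6 (new)  [load 5/16]
  13 → USB stick 7 (new)  [load 13/16]
  3 → USB stick 5  [load 16/16]
  4 → USB stick 6  [load 9/16]
  10 → USB stick 8 (new)  [load 10/16]
8 USB sticks opened.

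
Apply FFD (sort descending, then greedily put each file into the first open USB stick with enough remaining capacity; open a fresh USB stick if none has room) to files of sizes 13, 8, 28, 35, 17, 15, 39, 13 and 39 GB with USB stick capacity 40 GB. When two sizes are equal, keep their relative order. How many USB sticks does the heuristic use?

Sorted descending: 39, 39, 35, 28, 17, 15, 13, 13, 8.
  39 → USB stick 1 (new)  [load 39/40]
  39 → USB stick 2 (new)  [load 39/40]
  35 → USB stick 3 (new)  [load 35/40]
  28 → USB stick 4 (new)  [load 28/40]
  17 → USB stick 5 (new)  [load 17/40]
  15 → USB stick 5  [load 32/40]
  13 → USB stick 6 (new)  [load 13/40]
  13 → USB stick 6  [load 26/40]
  8 → USB stick 4  [load 36/40]
6 USB sticks opened.

6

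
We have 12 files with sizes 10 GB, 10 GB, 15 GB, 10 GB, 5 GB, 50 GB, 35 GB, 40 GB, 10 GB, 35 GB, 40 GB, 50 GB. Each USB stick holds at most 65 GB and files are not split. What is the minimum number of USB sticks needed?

6

Total = 50 + 50 + 40 + 40 + 35 + 35 + 15 + 10 + 10 + 10 + 10 + 5 = 310 GB.
Lower bound: ⌈310/65⌉ = 5 USB sticks.
Also, 6 files each exceed 65/2 GB, and no two of those can share a USB stick, so at least 6 USB sticks are needed.
A packing using 6 USB sticks:
  USB stick 1: 50 + 15 = 65
  USB stick 2: 50 + 10 + 5 = 65
  USB stick 3: 40 + 10 + 10 = 60
  USB stick 4: 40 + 10 = 50
  USB stick 5: 35 = 35
  USB stick 6: 35 = 35
This matches the lower bound, so 6 is optimal.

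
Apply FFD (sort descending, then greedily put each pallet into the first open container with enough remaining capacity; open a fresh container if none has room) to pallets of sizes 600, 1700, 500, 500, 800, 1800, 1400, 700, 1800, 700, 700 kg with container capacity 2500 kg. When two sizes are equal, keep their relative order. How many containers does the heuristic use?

5

Sorted descending: 1800, 1800, 1700, 1400, 800, 700, 700, 700, 600, 500, 500.
  1800 → container 1 (new)  [load 1800/2500]
  1800 → container 2 (new)  [load 1800/2500]
  1700 → container 3 (new)  [load 1700/2500]
  1400 → container 4 (new)  [load 1400/2500]
  800 → container 3  [load 2500/2500]
  700 → container 1  [load 2500/2500]
  700 → container 2  [load 2500/2500]
  700 → container 4  [load 2100/2500]
  600 → container 5 (new)  [load 600/2500]
  500 → container 5  [load 1100/2500]
  500 → container 5  [load 1600/2500]
5 containers opened.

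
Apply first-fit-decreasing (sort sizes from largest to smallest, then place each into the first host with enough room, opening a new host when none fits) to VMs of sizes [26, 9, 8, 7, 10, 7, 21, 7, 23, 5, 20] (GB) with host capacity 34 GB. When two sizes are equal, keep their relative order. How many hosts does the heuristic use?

5

Sorted descending: 26, 23, 21, 20, 10, 9, 8, 7, 7, 7, 5.
  26 → host 1 (new)  [load 26/34]
  23 → host 2 (new)  [load 23/34]
  21 → host 3 (new)  [load 21/34]
  20 → host 4 (new)  [load 20/34]
  10 → host 2  [load 33/34]
  9 → host 3  [load 30/34]
  8 → host 1  [load 34/34]
  7 → host 4  [load 27/34]
  7 → host 4  [load 34/34]
  7 → host 5 (new)  [load 7/34]
  5 → host 5  [load 12/34]
5 hosts opened.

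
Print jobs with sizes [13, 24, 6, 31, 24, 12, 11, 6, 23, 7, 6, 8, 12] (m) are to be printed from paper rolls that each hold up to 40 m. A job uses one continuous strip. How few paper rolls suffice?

Total = 31 + 24 + 24 + 23 + 13 + 12 + 12 + 11 + 8 + 7 + 6 + 6 + 6 = 183 m.
Lower bound: ⌈183/40⌉ = 5 paper rolls.
A packing using 5 paper rolls:
  roll 1: 31 + 8 = 39
  roll 2: 24 + 13 = 37
  roll 3: 24 + 12 = 36
  roll 4: 23 + 12 = 35
  roll 5: 11 + 7 + 6 + 6 + 6 = 36
This matches the lower bound, so 5 is optimal.

5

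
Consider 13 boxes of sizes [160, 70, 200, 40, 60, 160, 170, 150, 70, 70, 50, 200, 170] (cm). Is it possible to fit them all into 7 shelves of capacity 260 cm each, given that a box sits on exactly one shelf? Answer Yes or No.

Yes

A valid assignment using 7 shelves:
  shelf 1: 200 + 60 = 260
  shelf 2: 200 + 50 = 250
  shelf 3: 170 + 70 = 240
  shelf 4: 170 + 70 = 240
  shelf 5: 160 + 70 = 230
  shelf 6: 160 + 40 = 200
  shelf 7: 150 = 150
Every load is within 260 cm, so 7 shelves suffice.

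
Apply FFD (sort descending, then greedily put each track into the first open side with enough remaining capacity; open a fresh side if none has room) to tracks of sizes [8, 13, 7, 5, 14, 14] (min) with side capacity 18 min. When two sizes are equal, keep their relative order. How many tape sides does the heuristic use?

4

Sorted descending: 14, 14, 13, 8, 7, 5.
  14 → side 1 (new)  [load 14/18]
  14 → side 2 (new)  [load 14/18]
  13 → side 3 (new)  [load 13/18]
  8 → side 4 (new)  [load 8/18]
  7 → side 4  [load 15/18]
  5 → side 3  [load 18/18]
4 tape sides opened.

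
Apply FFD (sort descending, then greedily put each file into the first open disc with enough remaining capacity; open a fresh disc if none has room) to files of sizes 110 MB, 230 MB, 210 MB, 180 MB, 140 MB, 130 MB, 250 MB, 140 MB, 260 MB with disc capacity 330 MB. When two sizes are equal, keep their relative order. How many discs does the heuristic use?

Sorted descending: 260, 250, 230, 210, 180, 140, 140, 130, 110.
  260 → disc 1 (new)  [load 260/330]
  250 → disc 2 (new)  [load 250/330]
  230 → disc 3 (new)  [load 230/330]
  210 → disc 4 (new)  [load 210/330]
  180 → disc 5 (new)  [load 180/330]
  140 → disc 5  [load 320/330]
  140 → disc 6 (new)  [load 140/330]
  130 → disc 6  [load 270/330]
  110 → disc 4  [load 320/330]
6 discs opened.

6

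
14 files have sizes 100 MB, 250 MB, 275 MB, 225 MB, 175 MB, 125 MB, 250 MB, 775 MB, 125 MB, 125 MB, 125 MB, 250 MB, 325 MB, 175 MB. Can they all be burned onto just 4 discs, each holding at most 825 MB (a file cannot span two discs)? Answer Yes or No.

No

Total = 3300 MB; ⌈3300/825⌉ = 4.
The bound of 4 does not rule out 4, but exhaustive search shows no assignment into 4 discs of capacity 825 MB exists — the minimum is 5.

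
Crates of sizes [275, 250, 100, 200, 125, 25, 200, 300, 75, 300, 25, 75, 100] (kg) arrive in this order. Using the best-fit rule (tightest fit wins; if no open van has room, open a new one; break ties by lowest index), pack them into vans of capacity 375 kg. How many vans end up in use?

  275 → van 1 (new)  [load 275/375]
  250 → van 2 (new)  [load 250/375]
  100 → van 1  [load 375/375]
  200 → van 3 (new)  [load 200/375]
  125 → van 2  [load 375/375]
  25 → van 3  [load 225/375]
  200 → van 4 (new)  [load 200/375]
  300 → van 5 (new)  [load 300/375]
  75 → van 5  [load 375/375]
  300 → van 6 (new)  [load 300/375]
  25 → van 6  [load 325/375]
  75 → van 3  [load 300/375]
  100 → van 4  [load 300/375]
6 vans opened.

6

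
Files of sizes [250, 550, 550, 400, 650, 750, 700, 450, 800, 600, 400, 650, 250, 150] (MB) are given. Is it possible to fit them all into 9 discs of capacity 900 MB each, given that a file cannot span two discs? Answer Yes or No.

No

Total = 7150 MB; ⌈7150/900⌉ = 8.
The bound of 8 does not rule out 9, but exhaustive search shows no assignment into 9 discs of capacity 900 MB exists — the minimum is 10.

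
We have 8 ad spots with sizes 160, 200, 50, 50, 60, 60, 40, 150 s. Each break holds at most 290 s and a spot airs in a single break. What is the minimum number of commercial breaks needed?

Total = 200 + 160 + 150 + 60 + 60 + 50 + 50 + 40 = 770 s.
Lower bound: ⌈770/290⌉ = 3 commercial breaks.
A packing using 3 commercial breaks:
  break 1: 200 + 60 = 260
  break 2: 160 + 60 + 50 = 270
  break 3: 150 + 50 + 40 = 240
This matches the lower bound, so 3 is optimal.

3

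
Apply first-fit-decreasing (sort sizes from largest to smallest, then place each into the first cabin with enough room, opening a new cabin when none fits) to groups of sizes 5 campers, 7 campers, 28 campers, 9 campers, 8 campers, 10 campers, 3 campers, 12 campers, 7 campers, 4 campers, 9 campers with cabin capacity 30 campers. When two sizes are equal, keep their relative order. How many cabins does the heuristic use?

Sorted descending: 28, 12, 10, 9, 9, 8, 7, 7, 5, 4, 3.
  28 → cabin 1 (new)  [load 28/30]
  12 → cabin 2 (new)  [load 12/30]
  10 → cabin 2  [load 22/30]
  9 → cabin 3 (new)  [load 9/30]
  9 → cabin 3  [load 18/30]
  8 → cabin 2  [load 30/30]
  7 → cabin 3  [load 25/30]
  7 → cabin 4 (new)  [load 7/30]
  5 → cabin 3  [load 30/30]
  4 → cabin 4  [load 11/30]
  3 → cabin 4  [load 14/30]
4 cabins opened.

4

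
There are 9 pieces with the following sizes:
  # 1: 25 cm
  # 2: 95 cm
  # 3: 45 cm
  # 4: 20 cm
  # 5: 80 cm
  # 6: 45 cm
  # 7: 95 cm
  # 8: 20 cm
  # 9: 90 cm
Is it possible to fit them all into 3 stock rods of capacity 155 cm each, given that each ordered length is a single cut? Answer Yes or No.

Total = 515 cm; ⌈515/155⌉ = 4.
At least 4 stock rods are required, but only 3 are allowed.

No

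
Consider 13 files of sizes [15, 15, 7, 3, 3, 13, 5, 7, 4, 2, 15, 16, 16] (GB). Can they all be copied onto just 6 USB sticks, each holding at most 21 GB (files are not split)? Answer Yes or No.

No

Total = 121 GB; ⌈121/21⌉ = 6.
The bound of 6 does not rule out 6, but exhaustive search shows no assignment into 6 USB sticks of capacity 21 GB exists — the minimum is 7.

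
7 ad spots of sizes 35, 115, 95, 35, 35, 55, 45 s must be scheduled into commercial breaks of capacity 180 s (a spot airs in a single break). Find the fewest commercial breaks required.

3

Total = 115 + 95 + 55 + 45 + 35 + 35 + 35 = 415 s.
Lower bound: ⌈415/180⌉ = 3 commercial breaks.
A packing using 3 commercial breaks:
  break 1: 115 + 55 = 170
  break 2: 95 + 45 + 35 = 175
  break 3: 35 + 35 = 70
This matches the lower bound, so 3 is optimal.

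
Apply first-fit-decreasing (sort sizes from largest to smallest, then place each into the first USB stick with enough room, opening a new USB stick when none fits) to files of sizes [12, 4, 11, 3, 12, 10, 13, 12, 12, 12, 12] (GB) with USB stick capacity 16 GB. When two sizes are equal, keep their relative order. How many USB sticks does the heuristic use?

9

Sorted descending: 13, 12, 12, 12, 12, 12, 12, 11, 10, 4, 3.
  13 → USB stick 1 (new)  [load 13/16]
  12 → USB stick 2 (new)  [load 12/16]
  12 → USB stick 3 (new)  [load 12/16]
  12 → USB stick 4 (new)  [load 12/16]
  12 → USB stick 5 (new)  [load 12/16]
  12 → USB stick 6 (new)  [load 12/16]
  12 → USB stick 7 (new)  [load 12/16]
  11 → USB stick 8 (new)  [load 11/16]
  10 → USB stick 9 (new)  [load 10/16]
  4 → USB stick 2  [load 16/16]
  3 → USB stick 1  [load 16/16]
9 USB sticks opened.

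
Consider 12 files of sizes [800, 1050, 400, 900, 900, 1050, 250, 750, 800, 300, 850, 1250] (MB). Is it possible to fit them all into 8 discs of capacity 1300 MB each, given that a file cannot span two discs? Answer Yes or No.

No

Total = 9300 MB; ⌈9300/1300⌉ = 8.
9 files each exceed half the capacity and cannot share a disc, forcing at least 9 discs.
At least 9 discs are required, but only 8 are allowed.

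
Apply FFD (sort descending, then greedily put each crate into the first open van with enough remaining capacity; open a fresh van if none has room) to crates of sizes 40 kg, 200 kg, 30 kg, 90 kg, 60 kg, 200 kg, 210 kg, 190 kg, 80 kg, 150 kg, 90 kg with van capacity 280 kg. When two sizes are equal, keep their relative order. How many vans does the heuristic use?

Sorted descending: 210, 200, 200, 190, 150, 90, 90, 80, 60, 40, 30.
  210 → van 1 (new)  [load 210/280]
  200 → van 2 (new)  [load 200/280]
  200 → van 3 (new)  [load 200/280]
  190 → van 4 (new)  [load 190/280]
  150 → van 5 (new)  [load 150/280]
  90 → van 4  [load 280/280]
  90 → van 5  [load 240/280]
  80 → van 2  [load 280/280]
  60 → van 1  [load 270/280]
  40 → van 3  [load 240/280]
  30 → van 3  [load 270/280]
5 vans opened.

5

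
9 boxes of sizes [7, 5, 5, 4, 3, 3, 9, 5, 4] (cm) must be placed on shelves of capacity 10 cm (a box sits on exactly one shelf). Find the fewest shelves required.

Total = 9 + 7 + 5 + 5 + 5 + 4 + 4 + 3 + 3 = 45 cm.
Lower bound: ⌈45/10⌉ = 5 shelves.
A packing using 5 shelves:
  shelf 1: 9 = 9
  shelf 2: 7 + 3 = 10
  shelf 3: 5 + 5 = 10
  shelf 4: 5 + 4 = 9
  shelf 5: 4 + 3 = 7
This matches the lower bound, so 5 is optimal.

5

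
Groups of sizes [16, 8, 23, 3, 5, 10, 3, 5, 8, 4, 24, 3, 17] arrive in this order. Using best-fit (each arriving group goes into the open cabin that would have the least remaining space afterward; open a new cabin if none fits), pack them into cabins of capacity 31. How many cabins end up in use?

  16 → cabin 1 (new)  [load 16/31]
  8 → cabin 1  [load 24/31]
  23 → cabin 2 (new)  [load 23/31]
  3 → cabin 1  [load 27/31]
  5 → cabin 2  [load 28/31]
  10 → cabin 3 (new)  [load 10/31]
  3 → cabin 2  [load 31/31]
  5 → cabin 3  [load 15/31]
  8 → cabin 3  [load 23/31]
  4 → cabin 1  [load 31/31]
  24 → cabin 4 (new)  [load 24/31]
  3 → cabin 4  [load 27/31]
  17 → cabin 5 (new)  [load 17/31]
5 cabins opened.

5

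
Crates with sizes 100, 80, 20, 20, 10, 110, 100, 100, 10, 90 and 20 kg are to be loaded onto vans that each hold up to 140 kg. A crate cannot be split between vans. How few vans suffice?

6

Total = 110 + 100 + 100 + 100 + 90 + 80 + 20 + 20 + 20 + 10 + 10 = 660 kg.
Lower bound: ⌈660/140⌉ = 5 vans.
Also, 6 crates each exceed 70 kg, and no two of those can share a van, so at least 6 vans are needed.
A packing using 6 vans:
  van 1: 110 + 20 + 10 = 140
  van 2: 100 + 20 + 20 = 140
  van 3: 100 + 10 = 110
  van 4: 100 = 100
  van 5: 90 = 90
  van 6: 80 = 80
This matches the lower bound, so 6 is optimal.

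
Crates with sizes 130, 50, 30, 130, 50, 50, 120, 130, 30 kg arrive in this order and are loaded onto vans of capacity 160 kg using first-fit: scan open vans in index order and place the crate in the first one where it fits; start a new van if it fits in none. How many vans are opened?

  130 → van 1 (new)  [load 130/160]
  50 → van 2 (new)  [load 50/160]
  30 → van 1  [load 160/160]
  130 → van 3 (new)  [load 130/160]
  50 → van 2  [load 100/160]
  50 → van 2  [load 150/160]
  120 → van 4 (new)  [load 120/160]
  130 → van 5 (new)  [load 130/160]
  30 → van 3  [load 160/160]
5 vans opened.

5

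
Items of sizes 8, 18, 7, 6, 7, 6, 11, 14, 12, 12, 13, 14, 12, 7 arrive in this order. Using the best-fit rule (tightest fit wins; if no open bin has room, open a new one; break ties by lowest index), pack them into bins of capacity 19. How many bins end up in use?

10

  8 → bin 1 (new)  [load 8/19]
  18 → bin 2 (new)  [load 18/19]
  7 → bin 1  [load 15/19]
  6 → bin 3 (new)  [load 6/19]
  7 → bin 3  [load 13/19]
  6 → bin 3  [load 19/19]
  11 → bin 4 (new)  [load 11/19]
  14 → bin 5 (new)  [load 14/19]
  12 → bin 6 (new)  [load 12/19]
  12 → bin 7 (new)  [load 12/19]
  13 → bin 8 (new)  [load 13/19]
  14 → bin 9 (new)  [load 14/19]
  12 → bin 10 (new)  [load 12/19]
  7 → bin 6  [load 19/19]
10 bins opened.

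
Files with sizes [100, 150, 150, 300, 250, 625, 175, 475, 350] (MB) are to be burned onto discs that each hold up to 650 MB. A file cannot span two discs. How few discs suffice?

4

Total = 625 + 475 + 350 + 300 + 250 + 175 + 150 + 150 + 100 = 2575 MB.
Lower bound: ⌈2575/650⌉ = 4 discs.
A packing using 4 discs:
  disc 1: 625 = 625
  disc 2: 475 + 175 = 650
  disc 3: 350 + 300 = 650
  disc 4: 250 + 150 + 150 + 100 = 650
This matches the lower bound, so 4 is optimal.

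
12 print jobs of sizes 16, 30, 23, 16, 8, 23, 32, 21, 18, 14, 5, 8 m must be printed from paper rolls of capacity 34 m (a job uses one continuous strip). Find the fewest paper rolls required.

7

Total = 32 + 30 + 23 + 23 + 21 + 18 + 16 + 16 + 14 + 8 + 8 + 5 = 214 m.
Lower bound: ⌈214/34⌉ = 7 paper rolls.
A packing using 7 paper rolls:
  roll 1: 32 = 32
  roll 2: 30 = 30
  roll 3: 23 + 8 = 31
  roll 4: 23 + 8 = 31
  roll 5: 21 + 5 = 26
  roll 6: 18 + 16 = 34
  roll 7: 16 + 14 = 30
This matches the lower bound, so 7 is optimal.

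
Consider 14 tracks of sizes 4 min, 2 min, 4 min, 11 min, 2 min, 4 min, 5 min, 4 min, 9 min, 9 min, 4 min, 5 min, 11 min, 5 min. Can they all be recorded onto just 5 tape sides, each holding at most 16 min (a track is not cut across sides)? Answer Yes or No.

A valid assignment using 5 tape sides:
  side 1: 11 + 5 = 16
  side 2: 11 + 5 = 16
  side 3: 9 + 5 + 2 = 16
  side 4: 9 + 4 + 2 = 15
  side 5: 4 + 4 + 4 + 4 = 16
Every load is within 16 min, so 5 tape sides suffice.

Yes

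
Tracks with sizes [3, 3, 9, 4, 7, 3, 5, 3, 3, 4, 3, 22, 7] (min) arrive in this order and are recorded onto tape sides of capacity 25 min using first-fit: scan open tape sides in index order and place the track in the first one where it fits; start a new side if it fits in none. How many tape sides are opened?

  3 → side 1 (new)  [load 3/25]
  3 → side 1  [load 6/25]
  9 → side 1  [load 15/25]
  4 → side 1  [load 19/25]
  7 → side 2 (new)  [load 7/25]
  3 → side 1  [load 22/25]
  5 → side 2  [load 12/25]
  3 → side 1  [load 25/25]
  3 → side 2  [load 15/25]
  4 → side 2  [load 19/25]
  3 → side 2  [load 22/25]
  22 → side 3 (new)  [load 22/25]
  7 → side 4 (new)  [load 7/25]
4 tape sides opened.

4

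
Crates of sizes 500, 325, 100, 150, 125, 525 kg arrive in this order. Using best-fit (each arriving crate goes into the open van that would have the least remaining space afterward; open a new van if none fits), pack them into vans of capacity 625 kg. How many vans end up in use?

3

  500 → van 1 (new)  [load 500/625]
  325 → van 2 (new)  [load 325/625]
  100 → van 1  [load 600/625]
  150 → van 2  [load 475/625]
  125 → van 2  [load 600/625]
  525 → van 3 (new)  [load 525/625]
3 vans opened.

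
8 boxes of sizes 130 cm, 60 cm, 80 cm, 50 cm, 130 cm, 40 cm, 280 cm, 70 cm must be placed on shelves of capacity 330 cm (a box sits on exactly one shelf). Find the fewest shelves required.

Total = 280 + 130 + 130 + 80 + 70 + 60 + 50 + 40 = 840 cm.
Lower bound: ⌈840/330⌉ = 3 shelves.
A packing using 3 shelves:
  shelf 1: 280 + 50 = 330
  shelf 2: 130 + 130 + 70 = 330
  shelf 3: 80 + 60 + 40 = 180
This matches the lower bound, so 3 is optimal.

3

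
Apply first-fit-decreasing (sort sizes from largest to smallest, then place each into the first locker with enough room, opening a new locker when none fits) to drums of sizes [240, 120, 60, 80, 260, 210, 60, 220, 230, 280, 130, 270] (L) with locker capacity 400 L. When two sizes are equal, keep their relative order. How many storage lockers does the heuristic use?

7

Sorted descending: 280, 270, 260, 240, 230, 220, 210, 130, 120, 80, 60, 60.
  280 → locker 1 (new)  [load 280/400]
  270 → locker 2 (new)  [load 270/400]
  260 → locker 3 (new)  [load 260/400]
  240 → locker 4 (new)  [load 240/400]
  230 → locker 5 (new)  [load 230/400]
  220 → locker 6 (new)  [load 220/400]
  210 → locker 7 (new)  [load 210/400]
  130 → locker 2  [load 400/400]
  120 → locker 1  [load 400/400]
  80 → locker 3  [load 340/400]
  60 → locker 3  [load 400/400]
  60 → locker 4  [load 300/400]
7 storage lockers opened.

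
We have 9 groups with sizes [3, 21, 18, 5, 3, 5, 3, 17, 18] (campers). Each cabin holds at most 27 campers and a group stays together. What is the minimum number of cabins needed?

Total = 21 + 18 + 18 + 17 + 5 + 5 + 3 + 3 + 3 = 93 campers.
Lower bound: ⌈93/27⌉ = 4 cabins.
A packing using 4 cabins:
  cabin 1: 21 + 5 = 26
  cabin 2: 18 + 5 + 3 = 26
  cabin 3: 18 + 3 + 3 = 24
  cabin 4: 17 = 17
This matches the lower bound, so 4 is optimal.

4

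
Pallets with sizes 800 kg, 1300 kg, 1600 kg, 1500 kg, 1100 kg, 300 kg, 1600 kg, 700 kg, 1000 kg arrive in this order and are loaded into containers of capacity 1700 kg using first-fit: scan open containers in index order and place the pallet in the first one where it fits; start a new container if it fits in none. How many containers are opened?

  800 → container 1 (new)  [load 800/1700]
  1300 → container 2 (new)  [load 1300/1700]
  1600 → container 3 (new)  [load 1600/1700]
  1500 → container 4 (new)  [load 1500/1700]
  1100 → container 5 (new)  [load 1100/1700]
  300 → container 1  [load 1100/1700]
  1600 → container 6 (new)  [load 1600/1700]
  700 → container 7 (new)  [load 700/1700]
  1000 → container 7  [load 1700/1700]
7 containers opened.

7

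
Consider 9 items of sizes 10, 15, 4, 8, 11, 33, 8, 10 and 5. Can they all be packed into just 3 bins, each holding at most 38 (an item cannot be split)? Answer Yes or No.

A valid assignment using 3 bins:
  bin 1: 33 + 5 = 38
  bin 2: 15 + 11 + 10 = 36
  bin 3: 10 + 8 + 8 + 4 = 30
Every load is within 38, so 3 bins suffice.

Yes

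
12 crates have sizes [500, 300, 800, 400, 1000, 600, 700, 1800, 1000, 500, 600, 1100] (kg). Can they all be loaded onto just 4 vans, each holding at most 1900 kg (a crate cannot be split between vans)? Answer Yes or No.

No

Total = 9300 kg; ⌈9300/1900⌉ = 5.
At least 5 vans are required, but only 4 are allowed.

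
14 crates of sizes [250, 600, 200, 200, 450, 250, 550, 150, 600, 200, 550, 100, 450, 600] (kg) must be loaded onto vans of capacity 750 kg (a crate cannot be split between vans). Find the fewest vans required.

Total = 600 + 600 + 600 + 550 + 550 + 450 + 450 + 250 + 250 + 200 + 200 + 200 + 150 + 100 = 5150 kg.
Lower bound: ⌈5150/750⌉ = 7 vans.
A packing using 8 vans:
  van 1: 600 + 150 = 750
  van 2: 600 + 100 = 700
  van 3: 600 = 600
  van 4: 550 + 200 = 750
  van 5: 550 + 200 = 750
  van 6: 450 + 250 = 700
  van 7: 450 + 250 = 700
  van 8: 200 = 200
No arrangement into 7 vans stays within capacity, so 8 is optimal.

8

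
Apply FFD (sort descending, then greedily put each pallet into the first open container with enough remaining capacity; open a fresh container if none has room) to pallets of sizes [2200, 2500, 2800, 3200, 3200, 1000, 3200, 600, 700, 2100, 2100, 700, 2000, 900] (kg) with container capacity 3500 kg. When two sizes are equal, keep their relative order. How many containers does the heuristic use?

9

Sorted descending: 3200, 3200, 3200, 2800, 2500, 2200, 2100, 2100, 2000, 1000, 900, 700, 700, 600.
  3200 → container 1 (new)  [load 3200/3500]
  3200 → container 2 (new)  [load 3200/3500]
  3200 → container 3 (new)  [load 3200/3500]
  2800 → container 4 (new)  [load 2800/3500]
  2500 → container 5 (new)  [load 2500/3500]
  2200 → container 6 (new)  [load 2200/3500]
  2100 → container 7 (new)  [load 2100/3500]
  2100 → container 8 (new)  [load 2100/3500]
  2000 → container 9 (new)  [load 2000/3500]
  1000 → container 5  [load 3500/3500]
  900 → container 6  [load 3100/3500]
  700 → container 4  [load 3500/3500]
  700 → container 7  [load 2800/3500]
  600 → container 7  [load 3400/3500]
9 containers opened.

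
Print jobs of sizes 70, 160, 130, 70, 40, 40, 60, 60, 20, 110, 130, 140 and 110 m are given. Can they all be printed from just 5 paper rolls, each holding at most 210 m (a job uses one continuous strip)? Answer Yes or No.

No

Total = 1140 m; ⌈1140/210⌉ = 6.
At least 6 paper rolls are required, but only 5 are allowed.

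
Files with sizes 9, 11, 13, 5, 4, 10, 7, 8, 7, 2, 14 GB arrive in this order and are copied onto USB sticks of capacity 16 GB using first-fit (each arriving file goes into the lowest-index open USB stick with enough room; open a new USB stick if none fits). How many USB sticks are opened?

7

  9 → USB stick 1 (new)  [load 9/16]
  11 → USB stick 2 (new)  [load 11/16]
  13 → USB stick 3 (new)  [load 13/16]
  5 → USB stick 1  [load 14/16]
  4 → USB stick 2  [load 15/16]
  10 → USB stick 4 (new)  [load 10/16]
  7 → USB stick 5 (new)  [load 7/16]
  8 → USB stick 5  [load 15/16]
  7 → USB stick 6 (new)  [load 7/16]
  2 → USB stick 1  [load 16/16]
  14 → USB stick 7 (new)  [load 14/16]
7 USB sticks opened.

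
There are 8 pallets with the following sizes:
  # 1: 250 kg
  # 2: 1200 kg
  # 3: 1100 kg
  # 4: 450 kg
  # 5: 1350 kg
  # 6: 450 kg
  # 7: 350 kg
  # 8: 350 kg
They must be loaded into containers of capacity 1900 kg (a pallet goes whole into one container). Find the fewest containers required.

Total = 1350 + 1200 + 1100 + 450 + 450 + 350 + 350 + 250 = 5500 kg.
Lower bound: ⌈5500/1900⌉ = 3 containers.
A packing using 3 containers:
  container 1: 1350 + 450 = 1800
  container 2: 1200 + 450 + 250 = 1900
  container 3: 1100 + 350 + 350 = 1800
This matches the lower bound, so 3 is optimal.

3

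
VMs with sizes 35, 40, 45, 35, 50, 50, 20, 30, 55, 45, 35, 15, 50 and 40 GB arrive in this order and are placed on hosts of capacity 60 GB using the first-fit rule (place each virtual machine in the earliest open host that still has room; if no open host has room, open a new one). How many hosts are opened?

  35 → host 1 (new)  [load 35/60]
  40 → host 2 (new)  [load 40/60]
  45 → host 3 (new)  [load 45/60]
  35 → host 4 (new)  [load 35/60]
  50 → host 5 (new)  [load 50/60]
  50 → host 6 (new)  [load 50/60]
  20 → host 1  [load 55/60]
  30 → host 7 (new)  [load 30/60]
  55 → host 8 (new)  [load 55/60]
  45 → host 9 (new)  [load 45/60]
  35 → host 10 (new)  [load 35/60]
  15 → host 2  [load 55/60]
  50 → host 11 (new)  [load 50/60]
  40 → host 12 (new)  [load 40/60]
12 hosts opened.

12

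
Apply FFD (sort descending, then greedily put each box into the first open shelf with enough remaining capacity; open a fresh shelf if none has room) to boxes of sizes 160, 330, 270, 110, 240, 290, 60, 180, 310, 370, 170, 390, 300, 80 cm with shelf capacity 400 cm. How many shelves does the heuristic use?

Sorted descending: 390, 370, 330, 310, 300, 290, 270, 240, 180, 170, 160, 110, 80, 60.
  390 → shelf 1 (new)  [load 390/400]
  370 → shelf 2 (new)  [load 370/400]
  330 → shelf 3 (new)  [load 330/400]
  310 → shelf 4 (new)  [load 310/400]
  300 → shelf 5 (new)  [load 300/400]
  290 → shelf 6 (new)  [load 290/400]
  270 → shelf 7 (new)  [load 270/400]
  240 → shelf 8 (new)  [load 240/400]
  180 → shelf 9 (new)  [load 180/400]
  170 → shelf 9  [load 350/400]
  160 → shelf 8  [load 400/400]
  110 → shelf 6  [load 400/400]
  80 → shelf 4  [load 390/400]
  60 → shelf 3  [load 390/400]
9 shelves opened.

9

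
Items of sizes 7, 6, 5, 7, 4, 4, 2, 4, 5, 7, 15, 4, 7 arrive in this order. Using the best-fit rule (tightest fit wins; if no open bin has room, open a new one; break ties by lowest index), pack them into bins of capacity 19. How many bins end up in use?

5

  7 → bin 1 (new)  [load 7/19]
  6 → bin 1  [load 13/19]
  5 → bin 1  [load 18/19]
  7 → bin 2 (new)  [load 7/19]
  4 → bin 2  [load 11/19]
  4 → bin 2  [load 15/19]
  2 → bin 2  [load 17/19]
  4 → bin 3 (new)  [load 4/19]
  5 → bin 3  [load 9/19]
  7 → bin 3  [load 16/19]
  15 → bin 4 (new)  [load 15/19]
  4 → bin 4  [load 19/19]
  7 → bin 5 (new)  [load 7/19]
5 bins opened.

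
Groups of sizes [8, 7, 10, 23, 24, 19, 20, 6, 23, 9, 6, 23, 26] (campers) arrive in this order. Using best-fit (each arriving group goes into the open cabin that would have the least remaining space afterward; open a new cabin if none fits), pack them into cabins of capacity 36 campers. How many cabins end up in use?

  8 → cabin 1 (new)  [load 8/36]
  7 → cabin 1  [load 15/36]
  10 → cabin 1  [load 25/36]
  23 → cabin 2 (new)  [load 23/36]
  24 → cabin 3 (new)  [load 24/36]
  19 → cabin 4 (new)  [load 19/36]
  20 → cabin 5 (new)  [load 20/36]
  6 → cabin 1  [load 31/36]
  23 → cabin 6 (new)  [load 23/36]
  9 → cabin 3  [load 33/36]
  6 → cabin 2  [load 29/36]
  23 → cabin 7 (new)  [load 23/36]
  26 → cabin 8 (new)  [load 26/36]
8 cabins opened.

8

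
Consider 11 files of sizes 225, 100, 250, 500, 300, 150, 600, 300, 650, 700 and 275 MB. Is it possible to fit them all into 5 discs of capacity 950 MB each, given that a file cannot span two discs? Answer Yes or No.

Yes

A valid assignment using 5 discs:
  disc 1: 700 + 250 = 950
  disc 2: 650 + 300 = 950
  disc 3: 600 + 300 = 900
  disc 4: 500 + 275 + 150 = 925
  disc 5: 225 + 100 = 325
Every load is within 950 MB, so 5 discs suffice.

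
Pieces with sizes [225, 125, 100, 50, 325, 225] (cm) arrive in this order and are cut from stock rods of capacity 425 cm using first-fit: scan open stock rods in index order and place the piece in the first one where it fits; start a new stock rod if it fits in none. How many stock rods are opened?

3

  225 → stock rod 1 (new)  [load 225/425]
  125 → stock rod 1  [load 350/425]
  100 → stock rod 2 (new)  [load 100/425]
  50 → stock rod 1  [load 400/425]
  325 → stock rod 2  [load 425/425]
  225 → stock rod 3 (new)  [load 225/425]
3 stock rods opened.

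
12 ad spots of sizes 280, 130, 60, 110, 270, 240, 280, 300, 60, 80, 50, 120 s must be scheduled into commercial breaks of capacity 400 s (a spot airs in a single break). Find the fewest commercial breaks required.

Total = 300 + 280 + 280 + 270 + 240 + 130 + 120 + 110 + 80 + 60 + 60 + 50 = 1980 s.
Lower bound: ⌈1980/400⌉ = 5 commercial breaks.
A packing using 5 commercial breaks:
  break 1: 300 + 80 = 380
  break 2: 280 + 120 = 400
  break 3: 280 + 60 + 60 = 400
  break 4: 270 + 130 = 400
  break 5: 240 + 110 + 50 = 400
This matches the lower bound, so 5 is optimal.

5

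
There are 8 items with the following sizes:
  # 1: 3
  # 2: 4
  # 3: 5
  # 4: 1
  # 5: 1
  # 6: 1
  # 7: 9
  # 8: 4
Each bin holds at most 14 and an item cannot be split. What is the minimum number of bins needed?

2

Total = 9 + 5 + 4 + 4 + 3 + 1 + 1 + 1 = 28.
Lower bound: ⌈28/14⌉ = 2 bins.
A packing using 2 bins:
  bin 1: 9 + 5 = 14
  bin 2: 4 + 4 + 3 + 1 + 1 + 1 = 14
This matches the lower bound, so 2 is optimal.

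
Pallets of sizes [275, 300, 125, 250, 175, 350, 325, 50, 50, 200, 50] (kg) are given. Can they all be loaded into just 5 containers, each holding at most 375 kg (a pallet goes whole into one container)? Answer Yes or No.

No

Total = 2150 kg; ⌈2150/375⌉ = 6.
At least 6 containers are required, but only 5 are allowed.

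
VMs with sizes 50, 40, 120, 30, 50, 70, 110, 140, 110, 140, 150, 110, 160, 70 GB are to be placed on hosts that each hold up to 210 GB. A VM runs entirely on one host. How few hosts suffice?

Total = 160 + 150 + 140 + 140 + 120 + 110 + 110 + 110 + 70 + 70 + 50 + 50 + 40 + 30 = 1350 GB.
Lower bound: ⌈1350/210⌉ = 7 hosts.
Also, 8 VMs each exceed 105 GB, and no two of those can share a host, so at least 8 hosts are needed.
A packing using 8 hosts:
  host 1: 160 + 50 = 210
  host 2: 150 + 50 = 200
  host 3: 140 + 70 = 210
  host 4: 140 + 70 = 210
  host 5: 120 + 40 + 30 = 190
  host 6: 110 = 110
  host 7: 110 = 110
  host 8: 110 = 110
This matches the lower bound, so 8 is optimal.

8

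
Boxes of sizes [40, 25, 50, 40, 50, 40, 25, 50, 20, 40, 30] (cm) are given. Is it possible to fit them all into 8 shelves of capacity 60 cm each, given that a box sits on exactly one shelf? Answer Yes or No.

Total = 410 cm; ⌈410/60⌉ = 7.
The bound of 7 does not rule out 8, but exhaustive search shows no assignment into 8 shelves of capacity 60 cm exists — the minimum is 9.

No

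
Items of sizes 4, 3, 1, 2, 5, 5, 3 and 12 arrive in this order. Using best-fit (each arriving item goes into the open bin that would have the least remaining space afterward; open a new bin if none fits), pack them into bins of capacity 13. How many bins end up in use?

3

  4 → bin 1 (new)  [load 4/13]
  3 → bin 1  [load 7/13]
  1 → bin 1  [load 8/13]
  2 → bin 1  [load 10/13]
  5 → bin 2 (new)  [load 5/13]
  5 → bin 2  [load 10/13]
  3 → bin 1  [load 13/13]
  12 → bin 3 (new)  [load 12/13]
3 bins opened.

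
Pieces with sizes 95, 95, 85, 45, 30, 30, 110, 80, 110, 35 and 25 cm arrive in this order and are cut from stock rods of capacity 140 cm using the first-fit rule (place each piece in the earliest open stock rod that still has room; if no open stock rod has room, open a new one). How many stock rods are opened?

6

  95 → stock rod 1 (new)  [load 95/140]
  95 → stock rod 2 (new)  [load 95/140]
  85 → stock rod 3 (new)  [load 85/140]
  45 → stock rod 1  [load 140/140]
  30 → stock rod 2  [load 125/140]
  30 → stock rod 3  [load 115/140]
  110 → stock rod 4 (new)  [load 110/140]
  80 → stock rod 5 (new)  [load 80/140]
  110 → stock rod 6 (new)  [load 110/140]
  35 → stock rod 5  [load 115/140]
  25 → stock rod 3  [load 140/140]
6 stock rods opened.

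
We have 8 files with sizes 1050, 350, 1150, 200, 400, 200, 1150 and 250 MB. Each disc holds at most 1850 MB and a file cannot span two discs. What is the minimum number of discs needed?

Total = 1150 + 1150 + 1050 + 400 + 350 + 250 + 200 + 200 = 4750 MB.
Lower bound: ⌈4750/1850⌉ = 3 discs.
A packing using 3 discs:
  disc 1: 1150 + 400 + 250 = 1800
  disc 2: 1150 + 350 + 200 = 1700
  disc 3: 1050 + 200 = 1250
This matches the lower bound, so 3 is optimal.

3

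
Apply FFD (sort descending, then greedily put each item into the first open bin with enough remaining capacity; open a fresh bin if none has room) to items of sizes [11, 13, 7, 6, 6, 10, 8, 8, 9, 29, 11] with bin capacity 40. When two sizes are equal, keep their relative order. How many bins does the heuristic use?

3

Sorted descending: 29, 13, 11, 11, 10, 9, 8, 8, 7, 6, 6.
  29 → bin 1 (new)  [load 29/40]
  13 → bin 2 (new)  [load 13/40]
  11 → bin 1  [load 40/40]
  11 → bin 2  [load 24/40]
  10 → bin 2  [load 34/40]
  9 → bin 3 (new)  [load 9/40]
  8 → bin 3  [load 17/40]
  8 → bin 3  [load 25/40]
  7 → bin 3  [load 32/40]
  6 → bin 2  [load 40/40]
  6 → bin 3  [load 38/40]
3 bins opened.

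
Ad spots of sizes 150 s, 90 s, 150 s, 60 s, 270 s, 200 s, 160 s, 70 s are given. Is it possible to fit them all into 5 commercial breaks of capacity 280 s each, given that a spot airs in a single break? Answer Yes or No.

Yes

A valid assignment using 5 commercial breaks:
  break 1: 270 = 270
  break 2: 200 + 70 = 270
  break 3: 160 + 90 = 250
  break 4: 150 + 60 = 210
  break 5: 150 = 150
Every load is within 280 s, so 5 commercial breaks suffice.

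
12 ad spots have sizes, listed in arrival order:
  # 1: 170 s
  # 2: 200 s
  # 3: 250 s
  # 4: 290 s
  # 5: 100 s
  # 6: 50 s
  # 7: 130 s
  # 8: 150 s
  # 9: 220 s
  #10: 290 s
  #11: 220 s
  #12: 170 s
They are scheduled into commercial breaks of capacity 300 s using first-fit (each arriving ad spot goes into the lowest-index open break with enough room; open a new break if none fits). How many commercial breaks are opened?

  170 → break 1 (new)  [load 170/300]
  200 → break 2 (new)  [load 200/300]
  250 → break 3 (new)  [load 250/300]
  290 → break 4 (new)  [load 290/300]
  100 → break 1  [load 270/300]
  50 → break 2  [load 250/300]
  130 → break 5 (new)  [load 130/300]
  150 → break 5  [load 280/300]
  220 → break 6 (new)  [load 220/300]
  290 → break 7 (new)  [load 290/300]
  220 → break 8 (new)  [load 220/300]
  170 → break 9 (new)  [load 170/300]
9 commercial breaks opened.

9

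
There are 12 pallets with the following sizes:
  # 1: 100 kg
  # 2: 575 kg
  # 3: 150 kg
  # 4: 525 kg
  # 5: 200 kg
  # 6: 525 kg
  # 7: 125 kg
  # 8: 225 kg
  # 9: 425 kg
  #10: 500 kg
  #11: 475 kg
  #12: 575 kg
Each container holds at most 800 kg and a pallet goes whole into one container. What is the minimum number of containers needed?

7

Total = 575 + 575 + 525 + 525 + 500 + 475 + 425 + 225 + 200 + 150 + 125 + 100 = 4400 kg.
Lower bound: ⌈4400/800⌉ = 6 containers.
Also, 7 pallets each exceed 400 kg, and no two of those can share a container, so at least 7 containers are needed.
A packing using 7 containers:
  container 1: 575 + 225 = 800
  container 2: 575 + 200 = 775
  container 3: 525 + 150 + 125 = 800
  container 4: 525 + 100 = 625
  container 5: 500 = 500
  container 6: 475 = 475
  container 7: 425 = 425
This matches the lower bound, so 7 is optimal.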